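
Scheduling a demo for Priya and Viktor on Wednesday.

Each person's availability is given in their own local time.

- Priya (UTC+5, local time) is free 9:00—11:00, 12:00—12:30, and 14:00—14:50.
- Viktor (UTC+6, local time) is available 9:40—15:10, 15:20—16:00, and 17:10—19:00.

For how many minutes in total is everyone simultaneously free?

Priya → UTC: 04:00–06:00, 07:00–07:30, 09:00–09:50.
Viktor → UTC: 03:40–09:10, 09:20–10:00, 11:10–13:00.
Priya ∩ Viktor: 04:00–06:00, 07:00–07:30, 09:00–09:10, 09:20–09:50.
Total common minutes: 120 + 30 + 10 + 30 = 190.

190 minutes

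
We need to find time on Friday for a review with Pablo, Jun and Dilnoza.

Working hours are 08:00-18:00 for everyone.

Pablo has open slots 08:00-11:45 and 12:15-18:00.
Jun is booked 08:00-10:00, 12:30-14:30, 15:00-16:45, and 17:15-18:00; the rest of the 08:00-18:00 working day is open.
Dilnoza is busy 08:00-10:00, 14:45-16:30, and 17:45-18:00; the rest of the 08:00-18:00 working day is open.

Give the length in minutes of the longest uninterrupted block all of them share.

105 minutes

Jun free within 08:00–18:00: 10:00–12:30, 14:30–15:00, 16:45–17:15.
Dilnoza free within 08:00–18:00: 10:00–14:45, 16:30–17:45.
Pablo ∩ Jun: 10:00–11:45, 12:15–12:30, 14:30–15:00, 16:45–17:15.
Pablo ∩ Jun ∩ Dilnoza: 10:00–11:45, 12:15–12:30, 14:30–14:45, 16:45–17:15.
Common window lengths: 105, 15, 15, 30 min; longest is 105.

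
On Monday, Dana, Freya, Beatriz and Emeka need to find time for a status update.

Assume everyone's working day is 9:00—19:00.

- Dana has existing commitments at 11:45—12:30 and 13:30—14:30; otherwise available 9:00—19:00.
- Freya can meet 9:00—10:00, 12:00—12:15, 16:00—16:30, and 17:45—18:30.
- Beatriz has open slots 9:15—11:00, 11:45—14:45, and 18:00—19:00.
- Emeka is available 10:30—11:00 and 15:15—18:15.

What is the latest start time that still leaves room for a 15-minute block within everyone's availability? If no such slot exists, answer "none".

Dana free within 09:00–19:00: 09:00–11:45, 12:30–13:30, 14:30–19:00.
Dana ∩ Freya: 09:00–10:00, 16:00–16:30, 17:45–18:30.
Dana ∩ Freya ∩ Beatriz: 09:15–10:00, 18:00–18:30.
Dana ∩ Freya ∩ Beatriz ∩ Emeka: 18:00–18:15.
Windows ≥ 15 min: 18:00–18:15.
Latest start in the last window 18:00–18:15 is 18:15 − 15 min = 18:00.

18:00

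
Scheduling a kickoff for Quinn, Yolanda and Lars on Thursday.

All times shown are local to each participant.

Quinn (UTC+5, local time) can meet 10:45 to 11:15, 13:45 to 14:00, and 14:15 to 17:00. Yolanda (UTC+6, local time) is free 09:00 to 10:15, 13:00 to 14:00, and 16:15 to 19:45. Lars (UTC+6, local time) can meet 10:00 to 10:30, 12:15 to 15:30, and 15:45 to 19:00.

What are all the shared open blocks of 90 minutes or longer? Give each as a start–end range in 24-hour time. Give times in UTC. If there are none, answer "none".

Quinn → UTC: 05:45–06:15, 08:45–09:00, 09:15–12:00.
Yolanda → UTC: 03:00–04:15, 07:00–08:00, 10:15–13:45.
Lars → UTC: 04:00–04:30, 06:15–09:30, 09:45–13:00.
Quinn ∩ Yolanda: 10:15–12:00.
Quinn ∩ Yolanda ∩ Lars: 10:15–12:00.
Windows ≥ 90 min: 10:15–12:00.

10:15–12:00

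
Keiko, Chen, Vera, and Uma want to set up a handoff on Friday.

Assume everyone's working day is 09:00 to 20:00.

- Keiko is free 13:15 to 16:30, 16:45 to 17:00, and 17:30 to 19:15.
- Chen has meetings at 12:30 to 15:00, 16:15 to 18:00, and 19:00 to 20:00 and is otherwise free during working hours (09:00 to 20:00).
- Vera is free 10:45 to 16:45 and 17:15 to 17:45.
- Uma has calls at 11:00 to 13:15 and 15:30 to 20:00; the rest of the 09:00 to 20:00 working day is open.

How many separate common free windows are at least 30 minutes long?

Chen free within 09:00–20:00: 09:00–12:30, 15:00–16:15, 18:00–19:00.
Uma free within 09:00–20:00: 09:00–11:00, 13:15–15:30.
Keiko ∩ Chen: 15:00–16:15, 18:00–19:00.
Keiko ∩ Chen ∩ Vera: 15:00–16:15.
Keiko ∩ Chen ∩ Vera ∩ Uma: 15:00–15:30.
Windows ≥ 30 min: 15:00–15:30.
That's 1 window.

1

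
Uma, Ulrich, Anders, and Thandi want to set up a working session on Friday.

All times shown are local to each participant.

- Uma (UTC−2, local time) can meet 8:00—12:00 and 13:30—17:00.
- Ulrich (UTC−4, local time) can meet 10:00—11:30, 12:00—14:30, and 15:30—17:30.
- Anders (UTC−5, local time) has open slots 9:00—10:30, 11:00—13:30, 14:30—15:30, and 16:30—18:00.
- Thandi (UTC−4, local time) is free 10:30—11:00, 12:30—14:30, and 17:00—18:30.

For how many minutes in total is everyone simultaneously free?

120 minutes

Uma → UTC: 10:00–14:00, 15:30–19:00.
Ulrich → UTC: 14:00–15:30, 16:00–18:30, 19:30–21:30.
Anders → UTC: 14:00–15:30, 16:00–18:30, 19:30–20:30, 21:30–23:00.
Thandi → UTC: 14:30–15:00, 16:30–18:30, 21:00–22:30.
Uma ∩ Ulrich: 16:00–18:30.
Uma ∩ Ulrich ∩ Anders: 16:00–18:30.
Uma ∩ Ulrich ∩ Anders ∩ Thandi: 16:30–18:30.
Total common minutes: 120.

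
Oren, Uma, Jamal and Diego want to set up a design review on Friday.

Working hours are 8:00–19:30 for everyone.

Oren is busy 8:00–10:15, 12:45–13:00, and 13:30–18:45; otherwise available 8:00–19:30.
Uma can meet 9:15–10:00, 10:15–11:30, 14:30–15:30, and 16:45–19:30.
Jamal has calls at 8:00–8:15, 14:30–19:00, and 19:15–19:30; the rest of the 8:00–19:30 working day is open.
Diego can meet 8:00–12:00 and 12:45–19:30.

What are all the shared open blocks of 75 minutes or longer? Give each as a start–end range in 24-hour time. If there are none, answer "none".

10:15–11:30

Oren free within 08:00–19:30: 10:15–12:45, 13:00–13:30, 18:45–19:30.
Jamal free within 08:00–19:30: 08:15–14:30, 19:00–19:15.
Oren ∩ Uma: 10:15–11:30, 18:45–19:30.
Oren ∩ Uma ∩ Jamal: 10:15–11:30, 19:00–19:15.
Oren ∩ Uma ∩ Jamal ∩ Diego: 10:15–11:30, 19:00–19:15.
Windows ≥ 75 min: 10:15–11:30.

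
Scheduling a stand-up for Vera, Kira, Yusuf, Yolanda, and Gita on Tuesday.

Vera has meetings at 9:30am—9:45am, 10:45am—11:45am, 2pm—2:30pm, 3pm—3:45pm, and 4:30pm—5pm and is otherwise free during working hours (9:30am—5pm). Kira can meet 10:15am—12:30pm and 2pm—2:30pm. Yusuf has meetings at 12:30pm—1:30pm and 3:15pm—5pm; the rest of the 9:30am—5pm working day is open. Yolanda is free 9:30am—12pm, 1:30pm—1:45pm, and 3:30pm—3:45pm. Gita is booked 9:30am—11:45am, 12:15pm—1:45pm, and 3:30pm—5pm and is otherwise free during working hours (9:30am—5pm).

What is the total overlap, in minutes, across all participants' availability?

15 minutes

Vera free within 09:30–17:00: 09:45–10:45, 11:45–14:00, 14:30–15:00, 15:45–16:30.
Yusuf free within 09:30–17:00: 09:30–12:30, 13:30–15:15.
Gita free within 09:30–17:00: 11:45–12:15, 13:45–15:30.
Vera ∩ Kira: 10:15–10:45, 11:45–12:30.
Vera ∩ Kira ∩ Yusuf: 10:15–10:45, 11:45–12:30.
Vera ∩ Kira ∩ Yusuf ∩ Yolanda: 10:15–10:45, 11:45–12:00.
Vera ∩ Kira ∩ Yusuf ∩ Yolanda ∩ Gita: 11:45–12:00.
Total common minutes: 15.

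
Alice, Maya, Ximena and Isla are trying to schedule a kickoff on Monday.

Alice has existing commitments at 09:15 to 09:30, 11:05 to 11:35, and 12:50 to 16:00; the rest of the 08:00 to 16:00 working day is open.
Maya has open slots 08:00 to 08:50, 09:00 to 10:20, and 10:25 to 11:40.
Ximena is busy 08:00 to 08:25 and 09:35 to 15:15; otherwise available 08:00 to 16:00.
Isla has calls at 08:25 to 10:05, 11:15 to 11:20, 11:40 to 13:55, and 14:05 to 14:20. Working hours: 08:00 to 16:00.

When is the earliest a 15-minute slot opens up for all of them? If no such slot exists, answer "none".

Alice free within 08:00–16:00: 08:00–09:15, 09:30–11:05, 11:35–12:50.
Ximena free within 08:00–16:00: 08:25–09:35, 15:15–16:00.
Isla free within 08:00–16:00: 08:00–08:25, 10:05–11:15, 11:20–11:40, 13:55–14:05, 14:20–16:00.
Alice ∩ Maya: 08:00–08:50, 09:00–09:15, 09:30–10:20, 10:25–11:05, 11:35–11:40.
Alice ∩ Maya ∩ Ximena: 08:25–08:50, 09:00–09:15, 09:30–09:35.
Alice ∩ Maya ∩ Ximena ∩ Isla: (none).
Windows ≥ 15 min: (none).

none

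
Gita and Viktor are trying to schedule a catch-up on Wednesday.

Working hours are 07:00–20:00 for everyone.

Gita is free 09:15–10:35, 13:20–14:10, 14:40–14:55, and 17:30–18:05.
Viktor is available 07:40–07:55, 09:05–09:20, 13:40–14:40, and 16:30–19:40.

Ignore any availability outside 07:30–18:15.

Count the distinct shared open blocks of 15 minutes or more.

2

Gita ∩ Viktor: 09:15–09:20, 13:40–14:10, 17:30–18:05.
Restricted to 07:30–18:15: 09:15–09:20, 13:40–14:10, 17:30–18:05.
Windows ≥ 15 min: 13:40–14:10, 17:30–18:05.
That's 2 windows.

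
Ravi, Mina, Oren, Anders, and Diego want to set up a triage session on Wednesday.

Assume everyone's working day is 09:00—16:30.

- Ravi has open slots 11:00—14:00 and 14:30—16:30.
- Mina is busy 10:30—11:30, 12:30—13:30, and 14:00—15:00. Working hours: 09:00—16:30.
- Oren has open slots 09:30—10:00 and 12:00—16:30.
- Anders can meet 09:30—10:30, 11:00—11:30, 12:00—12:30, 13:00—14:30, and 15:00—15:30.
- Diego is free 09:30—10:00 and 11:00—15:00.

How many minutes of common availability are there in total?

60 minutes

Mina free within 09:00–16:30: 09:00–10:30, 11:30–12:30, 13:30–14:00, 15:00–16:30.
Ravi ∩ Mina: 11:30–12:30, 13:30–14:00, 15:00–16:30.
Ravi ∩ Mina ∩ Oren: 12:00–12:30, 13:30–14:00, 15:00–16:30.
Ravi ∩ Mina ∩ Oren ∩ Anders: 12:00–12:30, 13:30–14:00, 15:00–15:30.
Ravi ∩ Mina ∩ Oren ∩ Anders ∩ Diego: 12:00–12:30, 13:30–14:00.
Total common minutes: 30 + 30 = 60.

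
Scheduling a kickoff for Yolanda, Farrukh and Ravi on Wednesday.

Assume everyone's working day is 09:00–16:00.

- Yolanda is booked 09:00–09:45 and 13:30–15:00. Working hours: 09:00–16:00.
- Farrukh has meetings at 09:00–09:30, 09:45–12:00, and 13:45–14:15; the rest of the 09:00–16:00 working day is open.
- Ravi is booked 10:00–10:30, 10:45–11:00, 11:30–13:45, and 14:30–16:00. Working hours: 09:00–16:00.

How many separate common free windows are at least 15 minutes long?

Yolanda free within 09:00–16:00: 09:45–13:30, 15:00–16:00.
Farrukh free within 09:00–16:00: 09:30–09:45, 12:00–13:45, 14:15–16:00.
Ravi free within 09:00–16:00: 09:00–10:00, 10:30–10:45, 11:00–11:30, 13:45–14:30.
Yolanda ∩ Farrukh: 12:00–13:30, 15:00–16:00.
Yolanda ∩ Farrukh ∩ Ravi: (none).
Windows ≥ 15 min: (none).
That's 0 windows.

0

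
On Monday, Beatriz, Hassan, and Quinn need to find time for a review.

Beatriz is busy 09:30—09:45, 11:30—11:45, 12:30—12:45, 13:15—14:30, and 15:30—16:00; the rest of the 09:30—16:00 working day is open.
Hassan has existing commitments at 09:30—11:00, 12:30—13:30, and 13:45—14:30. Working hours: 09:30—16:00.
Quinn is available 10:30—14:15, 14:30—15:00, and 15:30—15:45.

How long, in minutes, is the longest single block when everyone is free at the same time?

45 minutes

Beatriz free within 09:30–16:00: 09:45–11:30, 11:45–12:30, 12:45–13:15, 14:30–15:30.
Hassan free within 09:30–16:00: 11:00–12:30, 13:30–13:45, 14:30–16:00.
Beatriz ∩ Hassan: 11:00–11:30, 11:45–12:30, 14:30–15:30.
Beatriz ∩ Hassan ∩ Quinn: 11:00–11:30, 11:45–12:30, 14:30–15:00.
Common window lengths: 30, 45, 30 min; longest is 45.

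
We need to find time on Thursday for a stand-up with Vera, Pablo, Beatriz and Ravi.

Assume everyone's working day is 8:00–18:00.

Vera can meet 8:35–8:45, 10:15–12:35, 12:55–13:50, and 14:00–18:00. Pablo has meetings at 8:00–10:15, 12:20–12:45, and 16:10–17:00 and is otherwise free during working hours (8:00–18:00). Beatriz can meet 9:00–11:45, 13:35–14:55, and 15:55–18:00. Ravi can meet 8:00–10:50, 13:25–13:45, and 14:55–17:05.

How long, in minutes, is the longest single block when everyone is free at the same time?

35 minutes

Pablo free within 08:00–18:00: 10:15–12:20, 12:45–16:10, 17:00–18:00.
Vera ∩ Pablo: 10:15–12:20, 12:55–13:50, 14:00–16:10, 17:00–18:00.
Vera ∩ Pablo ∩ Beatriz: 10:15–11:45, 13:35–13:50, 14:00–14:55, 15:55–16:10, 17:00–18:00.
Vera ∩ Pablo ∩ Beatriz ∩ Ravi: 10:15–10:50, 13:35–13:45, 15:55–16:10, 17:00–17:05.
Common window lengths: 35, 10, 15, 5 min; longest is 35.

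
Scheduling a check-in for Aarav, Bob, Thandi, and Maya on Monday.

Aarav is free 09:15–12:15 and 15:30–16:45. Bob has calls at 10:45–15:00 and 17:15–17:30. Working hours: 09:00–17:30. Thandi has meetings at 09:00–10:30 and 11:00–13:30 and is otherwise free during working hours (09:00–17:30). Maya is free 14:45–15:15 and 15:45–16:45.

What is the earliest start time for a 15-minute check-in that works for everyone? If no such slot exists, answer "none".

15:45

Bob free within 09:00–17:30: 09:00–10:45, 15:00–17:15.
Thandi free within 09:00–17:30: 10:30–11:00, 13:30–17:30.
Aarav ∩ Bob: 09:15–10:45, 15:30–16:45.
Aarav ∩ Bob ∩ Thandi: 10:30–10:45, 15:30–16:45.
Aarav ∩ Bob ∩ Thandi ∩ Maya: 15:45–16:45.
Windows ≥ 15 min: 15:45–16:45.
Earliest such window starts at 15:45.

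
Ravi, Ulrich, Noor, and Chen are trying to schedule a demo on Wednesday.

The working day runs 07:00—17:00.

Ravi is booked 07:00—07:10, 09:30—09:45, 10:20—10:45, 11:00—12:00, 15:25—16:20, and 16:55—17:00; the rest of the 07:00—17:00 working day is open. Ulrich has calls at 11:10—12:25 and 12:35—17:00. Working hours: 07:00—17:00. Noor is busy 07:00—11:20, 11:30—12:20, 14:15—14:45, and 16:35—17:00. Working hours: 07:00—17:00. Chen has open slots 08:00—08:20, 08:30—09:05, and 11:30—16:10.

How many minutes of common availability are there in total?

Ravi free within 07:00–17:00: 07:10–09:30, 09:45–10:20, 10:45–11:00, 12:00–15:25, 16:20–16:55.
Ulrich free within 07:00–17:00: 07:00–11:10, 12:25–12:35.
Noor free within 07:00–17:00: 11:20–11:30, 12:20–14:15, 14:45–16:35.
Ravi ∩ Ulrich: 07:10–09:30, 09:45–10:20, 10:45–11:00, 12:25–12:35.
Ravi ∩ Ulrich ∩ Noor: 12:25–12:35.
Ravi ∩ Ulrich ∩ Noor ∩ Chen: 12:25–12:35.
Total common minutes: 10.

10 minutes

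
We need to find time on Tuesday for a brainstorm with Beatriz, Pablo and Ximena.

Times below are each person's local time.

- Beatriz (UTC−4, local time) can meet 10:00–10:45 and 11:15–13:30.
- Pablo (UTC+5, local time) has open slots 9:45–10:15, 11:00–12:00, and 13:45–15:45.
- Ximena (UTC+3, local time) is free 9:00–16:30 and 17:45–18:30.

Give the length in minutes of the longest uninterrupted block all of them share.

0 minutes

Beatriz → UTC: 14:00–14:45, 15:15–17:30.
Pablo → UTC: 04:45–05:15, 06:00–07:00, 08:45–10:45.
Ximena → UTC: 06:00–13:30, 14:45–15:30.
Beatriz ∩ Pablo: (none).
Beatriz ∩ Pablo ∩ Ximena: (none).
No common window.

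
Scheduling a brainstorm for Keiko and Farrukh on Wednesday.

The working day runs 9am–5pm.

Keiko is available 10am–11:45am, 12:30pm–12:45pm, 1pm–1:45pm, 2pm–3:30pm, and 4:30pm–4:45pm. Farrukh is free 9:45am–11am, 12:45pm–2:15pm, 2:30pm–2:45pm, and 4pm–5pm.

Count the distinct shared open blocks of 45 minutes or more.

2

Keiko ∩ Farrukh: 10:00–11:00, 13:00–13:45, 14:00–14:15, 14:30–14:45, 16:30–16:45.
Windows ≥ 45 min: 10:00–11:00, 13:00–13:45.
That's 2 windows.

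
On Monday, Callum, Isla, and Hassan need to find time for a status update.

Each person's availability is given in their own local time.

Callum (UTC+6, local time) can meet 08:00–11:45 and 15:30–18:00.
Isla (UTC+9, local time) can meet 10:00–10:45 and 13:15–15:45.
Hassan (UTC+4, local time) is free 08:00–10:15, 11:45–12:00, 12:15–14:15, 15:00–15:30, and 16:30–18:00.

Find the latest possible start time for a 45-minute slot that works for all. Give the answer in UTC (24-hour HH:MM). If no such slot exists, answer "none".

Callum → UTC: 02:00–05:45, 09:30–12:00.
Isla → UTC: 01:00–01:45, 04:15–06:45.
Hassan → UTC: 04:00–06:15, 07:45–08:00, 08:15–10:15, 11:00–11:30, 12:30–14:00.
Callum ∩ Isla: 04:15–05:45.
Callum ∩ Isla ∩ Hassan: 04:15–05:45.
Windows ≥ 45 min: 04:15–05:45.
Latest start in the last window 04:15–05:45 is 05:45 − 45 min = 05:00.

05:00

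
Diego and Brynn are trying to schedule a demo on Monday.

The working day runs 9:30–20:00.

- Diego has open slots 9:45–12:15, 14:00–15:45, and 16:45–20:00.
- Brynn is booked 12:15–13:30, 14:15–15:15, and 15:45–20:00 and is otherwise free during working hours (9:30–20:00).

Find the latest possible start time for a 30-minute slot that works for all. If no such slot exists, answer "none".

Brynn free within 09:30–20:00: 09:30–12:15, 13:30–14:15, 15:15–15:45.
Diego ∩ Brynn: 09:45–12:15, 14:00–14:15, 15:15–15:45.
Windows ≥ 30 min: 09:45–12:15, 15:15–15:45.
Latest start in the last window 15:15–15:45 is 15:45 − 30 min = 15:15.

15:15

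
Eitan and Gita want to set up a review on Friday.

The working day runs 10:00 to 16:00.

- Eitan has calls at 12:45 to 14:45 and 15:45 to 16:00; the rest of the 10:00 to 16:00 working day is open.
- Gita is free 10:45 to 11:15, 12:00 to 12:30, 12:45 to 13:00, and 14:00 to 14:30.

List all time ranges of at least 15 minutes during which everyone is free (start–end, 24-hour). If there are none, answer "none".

Eitan free within 10:00–16:00: 10:00–12:45, 14:45–15:45.
Eitan ∩ Gita: 10:45–11:15, 12:00–12:30.
Windows ≥ 15 min: 10:45–11:15, 12:00–12:30.

10:45–11:15, 12:00–12:30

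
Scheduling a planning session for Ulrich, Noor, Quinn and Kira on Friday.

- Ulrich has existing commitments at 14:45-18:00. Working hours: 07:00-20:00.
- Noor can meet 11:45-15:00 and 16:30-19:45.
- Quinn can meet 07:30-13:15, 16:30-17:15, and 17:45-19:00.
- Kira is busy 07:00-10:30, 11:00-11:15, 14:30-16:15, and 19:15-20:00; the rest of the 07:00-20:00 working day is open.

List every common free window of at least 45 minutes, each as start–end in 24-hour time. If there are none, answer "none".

11:45–13:15, 18:00–19:00

Ulrich free within 07:00–20:00: 07:00–14:45, 18:00–20:00.
Kira free within 07:00–20:00: 10:30–11:00, 11:15–14:30, 16:15–19:15.
Ulrich ∩ Noor: 11:45–14:45, 18:00–19:45.
Ulrich ∩ Noor ∩ Quinn: 11:45–13:15, 18:00–19:00.
Ulrich ∩ Noor ∩ Quinn ∩ Kira: 11:45–13:15, 18:00–19:00.
Windows ≥ 45 min: 11:45–13:15, 18:00–19:00.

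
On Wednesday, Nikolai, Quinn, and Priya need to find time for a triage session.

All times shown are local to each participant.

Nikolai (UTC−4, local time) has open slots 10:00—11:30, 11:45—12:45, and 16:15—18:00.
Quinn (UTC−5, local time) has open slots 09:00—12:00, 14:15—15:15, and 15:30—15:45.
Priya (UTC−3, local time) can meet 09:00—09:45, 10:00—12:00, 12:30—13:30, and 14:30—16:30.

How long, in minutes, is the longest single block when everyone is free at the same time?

60 minutes

Nikolai → UTC: 14:00–15:30, 15:45–16:45, 20:15–22:00.
Quinn → UTC: 14:00–17:00, 19:15–20:15, 20:30–20:45.
Priya → UTC: 12:00–12:45, 13:00–15:00, 15:30–16:30, 17:30–19:30.
Nikolai ∩ Quinn: 14:00–15:30, 15:45–16:45, 20:30–20:45.
Nikolai ∩ Quinn ∩ Priya: 14:00–15:00, 15:45–16:30.
Common window lengths: 60, 45 min; longest is 60.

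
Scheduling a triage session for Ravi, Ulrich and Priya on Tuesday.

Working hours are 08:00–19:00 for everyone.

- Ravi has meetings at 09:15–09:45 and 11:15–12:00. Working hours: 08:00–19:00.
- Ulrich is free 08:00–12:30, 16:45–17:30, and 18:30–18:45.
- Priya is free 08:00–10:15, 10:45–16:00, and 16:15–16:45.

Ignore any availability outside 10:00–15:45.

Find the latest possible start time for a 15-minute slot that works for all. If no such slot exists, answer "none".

12:15

Ravi free within 08:00–19:00: 08:00–09:15, 09:45–11:15, 12:00–19:00.
Ravi ∩ Ulrich: 08:00–09:15, 09:45–11:15, 12:00–12:30, 16:45–17:30, 18:30–18:45.
Ravi ∩ Ulrich ∩ Priya: 08:00–09:15, 09:45–10:15, 10:45–11:15, 12:00–12:30.
Restricted to 10:00–15:45: 10:00–10:15, 10:45–11:15, 12:00–12:30.
Windows ≥ 15 min: 10:00–10:15, 10:45–11:15, 12:00–12:30.
Latest start in the last window 12:00–12:30 is 12:30 − 15 min = 12:15.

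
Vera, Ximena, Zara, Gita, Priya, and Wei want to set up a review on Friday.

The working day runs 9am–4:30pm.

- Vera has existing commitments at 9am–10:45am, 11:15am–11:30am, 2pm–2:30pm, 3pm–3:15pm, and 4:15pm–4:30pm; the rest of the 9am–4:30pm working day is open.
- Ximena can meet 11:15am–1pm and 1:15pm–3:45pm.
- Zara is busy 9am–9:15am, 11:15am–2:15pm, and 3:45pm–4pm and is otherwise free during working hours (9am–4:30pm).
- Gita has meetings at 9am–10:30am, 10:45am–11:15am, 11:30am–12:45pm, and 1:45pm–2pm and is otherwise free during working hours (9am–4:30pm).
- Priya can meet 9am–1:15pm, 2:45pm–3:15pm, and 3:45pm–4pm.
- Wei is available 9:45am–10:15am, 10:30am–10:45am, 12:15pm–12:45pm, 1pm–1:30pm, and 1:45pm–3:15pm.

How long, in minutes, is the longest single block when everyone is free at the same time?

15 minutes

Vera free within 09:00–16:30: 10:45–11:15, 11:30–14:00, 14:30–15:00, 15:15–16:15.
Zara free within 09:00–16:30: 09:15–11:15, 14:15–15:45, 16:00–16:30.
Gita free within 09:00–16:30: 10:30–10:45, 11:15–11:30, 12:45–13:45, 14:00–16:30.
Vera ∩ Ximena: 11:30–13:00, 13:15–14:00, 14:30–15:00, 15:15–15:45.
Vera ∩ Ximena ∩ Zara: 14:30–15:00, 15:15–15:45.
Vera ∩ Ximena ∩ Zara ∩ Gita: 14:30–15:00, 15:15–15:45.
Vera ∩ Ximena ∩ Zara ∩ Gita ∩ Priya: 14:45–15:00.
Vera ∩ Ximena ∩ Zara ∩ Gita ∩ Priya ∩ Wei: 14:45–15:00.
Single common window of 15 minutes.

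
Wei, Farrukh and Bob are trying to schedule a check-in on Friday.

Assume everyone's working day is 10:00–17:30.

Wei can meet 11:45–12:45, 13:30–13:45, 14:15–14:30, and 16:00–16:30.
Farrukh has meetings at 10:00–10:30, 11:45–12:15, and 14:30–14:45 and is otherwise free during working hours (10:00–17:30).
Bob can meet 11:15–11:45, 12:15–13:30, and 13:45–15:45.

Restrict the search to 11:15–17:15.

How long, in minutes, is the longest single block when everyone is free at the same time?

30 minutes

Farrukh free within 10:00–17:30: 10:30–11:45, 12:15–14:30, 14:45–17:30.
Wei ∩ Farrukh: 12:15–12:45, 13:30–13:45, 14:15–14:30, 16:00–16:30.
Wei ∩ Farrukh ∩ Bob: 12:15–12:45, 14:15–14:30.
Restricted to 11:15–17:15: 12:15–12:45, 14:15–14:30.
Common window lengths: 30, 15 min; longest is 30.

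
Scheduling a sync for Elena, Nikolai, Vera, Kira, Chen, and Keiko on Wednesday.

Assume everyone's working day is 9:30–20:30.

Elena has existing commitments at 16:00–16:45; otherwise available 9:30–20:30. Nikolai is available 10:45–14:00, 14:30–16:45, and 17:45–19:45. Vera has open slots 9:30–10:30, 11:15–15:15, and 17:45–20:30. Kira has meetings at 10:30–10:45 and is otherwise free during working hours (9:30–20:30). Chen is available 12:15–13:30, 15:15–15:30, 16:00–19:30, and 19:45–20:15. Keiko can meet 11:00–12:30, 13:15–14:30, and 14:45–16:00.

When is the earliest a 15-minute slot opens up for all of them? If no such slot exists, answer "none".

Elena free within 09:30–20:30: 09:30–16:00, 16:45–20:30.
Kira free within 09:30–20:30: 09:30–10:30, 10:45–20:30.
Elena ∩ Nikolai: 10:45–14:00, 14:30–16:00, 17:45–19:45.
Elena ∩ Nikolai ∩ Vera: 11:15–14:00, 14:30–15:15, 17:45–19:45.
Elena ∩ Nikolai ∩ Vera ∩ Kira: 11:15–14:00, 14:30–15:15, 17:45–19:45.
Elena ∩ Nikolai ∩ Vera ∩ Kira ∩ Chen: 12:15–13:30, 17:45–19:30.
Elena ∩ Nikolai ∩ Vera ∩ Kira ∩ Chen ∩ Keiko: 12:15–12:30, 13:15–13:30.
Windows ≥ 15 min: 12:15–12:30, 13:15–13:30.
Earliest such window starts at 12:15.

12:15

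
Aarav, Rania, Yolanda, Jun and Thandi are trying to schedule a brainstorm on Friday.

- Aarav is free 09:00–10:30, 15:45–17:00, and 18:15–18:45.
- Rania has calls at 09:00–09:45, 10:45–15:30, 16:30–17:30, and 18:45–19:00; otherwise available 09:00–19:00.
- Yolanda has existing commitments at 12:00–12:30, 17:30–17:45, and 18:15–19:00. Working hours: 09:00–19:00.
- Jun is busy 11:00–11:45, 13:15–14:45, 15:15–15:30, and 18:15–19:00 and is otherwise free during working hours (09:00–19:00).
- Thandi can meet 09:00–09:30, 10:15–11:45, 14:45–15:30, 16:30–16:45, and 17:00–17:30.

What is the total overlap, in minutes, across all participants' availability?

15 minutes

Rania free within 09:00–19:00: 09:45–10:45, 15:30–16:30, 17:30–18:45.
Yolanda free within 09:00–19:00: 09:00–12:00, 12:30–17:30, 17:45–18:15.
Jun free within 09:00–19:00: 09:00–11:00, 11:45–13:15, 14:45–15:15, 15:30–18:15.
Aarav ∩ Rania: 09:45–10:30, 15:45–16:30, 18:15–18:45.
Aarav ∩ Rania ∩ Yolanda: 09:45–10:30, 15:45–16:30.
Aarav ∩ Rania ∩ Yolanda ∩ Jun: 09:45–10:30, 15:45–16:30.
Aarav ∩ Rania ∩ Yolanda ∩ Jun ∩ Thandi: 10:15–10:30.
Total common minutes: 15.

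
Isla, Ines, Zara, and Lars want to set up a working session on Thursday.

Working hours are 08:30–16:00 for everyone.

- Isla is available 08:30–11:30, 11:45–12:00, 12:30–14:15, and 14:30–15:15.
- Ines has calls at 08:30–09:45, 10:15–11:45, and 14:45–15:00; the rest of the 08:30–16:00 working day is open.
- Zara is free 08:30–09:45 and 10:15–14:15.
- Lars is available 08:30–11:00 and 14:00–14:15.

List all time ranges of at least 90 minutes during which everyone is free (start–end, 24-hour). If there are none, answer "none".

none

Ines free within 08:30–16:00: 09:45–10:15, 11:45–14:45, 15:00–16:00.
Isla ∩ Ines: 09:45–10:15, 11:45–12:00, 12:30–14:15, 14:30–14:45, 15:00–15:15.
Isla ∩ Ines ∩ Zara: 11:45–12:00, 12:30–14:15.
Isla ∩ Ines ∩ Zara ∩ Lars: 14:00–14:15.
Windows ≥ 90 min: (none).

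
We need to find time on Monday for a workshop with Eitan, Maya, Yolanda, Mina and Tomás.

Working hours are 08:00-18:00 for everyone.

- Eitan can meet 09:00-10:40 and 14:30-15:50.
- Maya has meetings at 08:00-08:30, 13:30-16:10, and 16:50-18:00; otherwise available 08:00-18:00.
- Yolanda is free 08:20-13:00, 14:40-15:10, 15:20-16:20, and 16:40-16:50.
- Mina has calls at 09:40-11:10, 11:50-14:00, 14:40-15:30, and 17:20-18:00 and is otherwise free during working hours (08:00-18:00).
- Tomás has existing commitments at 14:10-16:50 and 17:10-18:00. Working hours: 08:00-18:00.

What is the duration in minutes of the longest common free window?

40 minutes

Maya free within 08:00–18:00: 08:30–13:30, 16:10–16:50.
Mina free within 08:00–18:00: 08:00–09:40, 11:10–11:50, 14:00–14:40, 15:30–17:20.
Tomás free within 08:00–18:00: 08:00–14:10, 16:50–17:10.
Eitan ∩ Maya: 09:00–10:40.
Eitan ∩ Maya ∩ Yolanda: 09:00–10:40.
Eitan ∩ Maya ∩ Yolanda ∩ Mina: 09:00–09:40.
Eitan ∩ Maya ∩ Yolanda ∩ Mina ∩ Tomás: 09:00–09:40.
Single common window of 40 minutes.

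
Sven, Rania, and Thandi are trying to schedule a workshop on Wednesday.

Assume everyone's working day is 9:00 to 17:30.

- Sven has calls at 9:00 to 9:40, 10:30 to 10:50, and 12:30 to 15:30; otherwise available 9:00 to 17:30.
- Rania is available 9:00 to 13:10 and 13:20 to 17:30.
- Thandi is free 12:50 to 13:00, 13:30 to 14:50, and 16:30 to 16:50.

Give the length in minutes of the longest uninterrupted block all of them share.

20 minutes

Sven free within 09:00–17:30: 09:40–10:30, 10:50–12:30, 15:30–17:30.
Sven ∩ Rania: 09:40–10:30, 10:50–12:30, 15:30–17:30.
Sven ∩ Rania ∩ Thandi: 16:30–16:50.
Single common window of 20 minutes.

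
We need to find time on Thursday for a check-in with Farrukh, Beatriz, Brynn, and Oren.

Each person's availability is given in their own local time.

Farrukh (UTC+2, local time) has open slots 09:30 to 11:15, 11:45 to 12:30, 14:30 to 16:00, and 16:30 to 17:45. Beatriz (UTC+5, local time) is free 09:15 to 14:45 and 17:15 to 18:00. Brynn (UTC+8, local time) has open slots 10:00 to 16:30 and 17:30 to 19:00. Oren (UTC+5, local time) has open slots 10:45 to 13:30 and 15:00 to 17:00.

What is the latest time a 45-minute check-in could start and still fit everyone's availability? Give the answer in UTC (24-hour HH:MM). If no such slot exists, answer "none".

Farrukh → UTC: 07:30–09:15, 09:45–10:30, 12:30–14:00, 14:30–15:45.
Beatriz → UTC: 04:15–09:45, 12:15–13:00.
Brynn → UTC: 02:00–08:30, 09:30–11:00.
Oren → UTC: 05:45–08:30, 10:00–12:00.
Farrukh ∩ Beatriz: 07:30–09:15, 12:30–13:00.
Farrukh ∩ Beatriz ∩ Brynn: 07:30–08:30.
Farrukh ∩ Beatriz ∩ Brynn ∩ Oren: 07:30–08:30.
Windows ≥ 45 min: 07:30–08:30.
Latest start in the last window 07:30–08:30 is 08:30 − 45 min = 07:45.

07:45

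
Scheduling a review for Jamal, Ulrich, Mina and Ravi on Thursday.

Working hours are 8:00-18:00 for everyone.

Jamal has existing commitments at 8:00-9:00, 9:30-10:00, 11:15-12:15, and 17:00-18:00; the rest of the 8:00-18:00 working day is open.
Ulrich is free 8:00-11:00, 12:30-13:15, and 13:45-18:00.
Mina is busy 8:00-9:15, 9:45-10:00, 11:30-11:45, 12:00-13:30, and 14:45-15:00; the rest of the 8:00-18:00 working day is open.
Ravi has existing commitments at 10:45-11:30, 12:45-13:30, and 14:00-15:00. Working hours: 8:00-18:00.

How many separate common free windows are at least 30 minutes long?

Jamal free within 08:00–18:00: 09:00–09:30, 10:00–11:15, 12:15–17:00.
Mina free within 08:00–18:00: 09:15–09:45, 10:00–11:30, 11:45–12:00, 13:30–14:45, 15:00–18:00.
Ravi free within 08:00–18:00: 08:00–10:45, 11:30–12:45, 13:30–14:00, 15:00–18:00.
Jamal ∩ Ulrich: 09:00–09:30, 10:00–11:00, 12:30–13:15, 13:45–17:00.
Jamal ∩ Ulrich ∩ Mina: 09:15–09:30, 10:00–11:00, 13:45–14:45, 15:00–17:00.
Jamal ∩ Ulrich ∩ Mina ∩ Ravi: 09:15–09:30, 10:00–10:45, 13:45–14:00, 15:00–17:00.
Windows ≥ 30 min: 10:00–10:45, 15:00–17:00.
That's 2 windows.

2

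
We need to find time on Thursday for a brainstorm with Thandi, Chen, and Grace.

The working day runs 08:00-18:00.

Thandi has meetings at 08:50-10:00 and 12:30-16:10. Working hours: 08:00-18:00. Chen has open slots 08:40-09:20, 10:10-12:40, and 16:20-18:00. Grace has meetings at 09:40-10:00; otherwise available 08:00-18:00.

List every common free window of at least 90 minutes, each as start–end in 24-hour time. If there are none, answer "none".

Thandi free within 08:00–18:00: 08:00–08:50, 10:00–12:30, 16:10–18:00.
Grace free within 08:00–18:00: 08:00–09:40, 10:00–18:00.
Thandi ∩ Chen: 08:40–08:50, 10:10–12:30, 16:20–18:00.
Thandi ∩ Chen ∩ Grace: 08:40–08:50, 10:10–12:30, 16:20–18:00.
Windows ≥ 90 min: 10:10–12:30, 16:20–18:00.

10:10–12:30, 16:20–18:00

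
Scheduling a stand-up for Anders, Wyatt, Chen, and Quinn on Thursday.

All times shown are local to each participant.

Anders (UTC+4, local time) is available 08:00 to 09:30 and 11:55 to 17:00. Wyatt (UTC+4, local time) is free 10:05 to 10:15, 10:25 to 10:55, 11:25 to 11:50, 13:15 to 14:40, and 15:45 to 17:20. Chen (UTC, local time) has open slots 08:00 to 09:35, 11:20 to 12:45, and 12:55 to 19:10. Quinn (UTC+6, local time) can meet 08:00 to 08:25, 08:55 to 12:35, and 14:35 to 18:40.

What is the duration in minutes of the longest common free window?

Anders → UTC: 04:00–05:30, 07:55–13:00.
Wyatt → UTC: 06:05–06:15, 06:25–06:55, 07:25–07:50, 09:15–10:40, 11:45–13:20.
Chen → UTC: 08:00–09:35, 11:20–12:45, 12:55–19:10.
Quinn → UTC: 02:00–02:25, 02:55–06:35, 08:35–12:40.
Anders ∩ Wyatt: 09:15–10:40, 11:45–13:00.
Anders ∩ Wyatt ∩ Chen: 09:15–09:35, 11:45–12:45, 12:55–13:00.
Anders ∩ Wyatt ∩ Chen ∩ Quinn: 09:15–09:35, 11:45–12:40.
Common window lengths: 20, 55 min; longest is 55.

55 minutes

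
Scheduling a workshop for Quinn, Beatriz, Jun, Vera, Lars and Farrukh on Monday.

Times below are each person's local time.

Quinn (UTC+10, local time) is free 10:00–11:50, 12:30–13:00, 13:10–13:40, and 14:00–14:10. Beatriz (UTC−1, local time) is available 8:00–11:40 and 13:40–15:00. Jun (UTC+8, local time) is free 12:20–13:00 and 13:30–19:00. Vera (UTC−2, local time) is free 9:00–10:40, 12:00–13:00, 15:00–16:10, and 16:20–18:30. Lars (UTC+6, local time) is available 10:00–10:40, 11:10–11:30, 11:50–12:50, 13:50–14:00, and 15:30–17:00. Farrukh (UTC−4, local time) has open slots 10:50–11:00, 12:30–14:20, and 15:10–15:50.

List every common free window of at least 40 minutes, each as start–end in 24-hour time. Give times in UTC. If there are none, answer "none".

none

Quinn → UTC: 00:00–01:50, 02:30–03:00, 03:10–03:40, 04:00–04:10.
Beatriz → UTC: 09:00–12:40, 14:40–16:00.
Jun → UTC: 04:20–05:00, 05:30–11:00.
Vera → UTC: 11:00–12:40, 14:00–15:00, 17:00–18:10, 18:20–20:30.
Lars → UTC: 04:00–04:40, 05:10–05:30, 05:50–06:50, 07:50–08:00, 09:30–11:00.
Farrukh → UTC: 14:50–15:00, 16:30–18:20, 19:10–19:50.
Quinn ∩ Beatriz: (none).
Quinn ∩ Beatriz ∩ Jun: (none).
Quinn ∩ Beatriz ∩ Jun ∩ Vera: (none).
Quinn ∩ Beatriz ∩ Jun ∩ Vera ∩ Lars: (none).
Quinn ∩ Beatriz ∩ Jun ∩ Vera ∩ Lars ∩ Farrukh: (none).
Windows ≥ 40 min: (none).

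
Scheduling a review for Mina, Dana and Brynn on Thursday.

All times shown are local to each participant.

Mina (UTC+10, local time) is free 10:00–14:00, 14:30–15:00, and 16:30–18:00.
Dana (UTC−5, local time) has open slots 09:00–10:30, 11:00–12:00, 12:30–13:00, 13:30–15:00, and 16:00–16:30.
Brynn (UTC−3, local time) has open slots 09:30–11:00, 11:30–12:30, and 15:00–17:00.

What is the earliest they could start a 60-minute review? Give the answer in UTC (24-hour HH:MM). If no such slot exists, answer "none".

Mina → UTC: 00:00–04:00, 04:30–05:00, 06:30–08:00.
Dana → UTC: 14:00–15:30, 16:00–17:00, 17:30–18:00, 18:30–20:00, 21:00–21:30.
Brynn → UTC: 12:30–14:00, 14:30–15:30, 18:00–20:00.
Mina ∩ Dana: (none).
Mina ∩ Dana ∩ Brynn: (none).
Windows ≥ 60 min: (none).

none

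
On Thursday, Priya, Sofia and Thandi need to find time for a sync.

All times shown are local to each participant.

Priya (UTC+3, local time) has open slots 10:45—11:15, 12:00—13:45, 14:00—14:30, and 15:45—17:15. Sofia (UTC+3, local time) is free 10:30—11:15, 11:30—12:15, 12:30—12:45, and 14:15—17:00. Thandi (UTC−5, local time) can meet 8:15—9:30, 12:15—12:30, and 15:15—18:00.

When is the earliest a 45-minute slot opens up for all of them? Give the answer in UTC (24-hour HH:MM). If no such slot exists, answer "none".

Priya → UTC: 07:45–08:15, 09:00–10:45, 11:00–11:30, 12:45–14:15.
Sofia → UTC: 07:30–08:15, 08:30–09:15, 09:30–09:45, 11:15–14:00.
Thandi → UTC: 13:15–14:30, 17:15–17:30, 20:15–23:00.
Priya ∩ Sofia: 07:45–08:15, 09:00–09:15, 09:30–09:45, 11:15–11:30, 12:45–14:00.
Priya ∩ Sofia ∩ Thandi: 13:15–14:00.
Windows ≥ 45 min: 13:15–14:00.
Earliest such window starts at 13:15.

13:15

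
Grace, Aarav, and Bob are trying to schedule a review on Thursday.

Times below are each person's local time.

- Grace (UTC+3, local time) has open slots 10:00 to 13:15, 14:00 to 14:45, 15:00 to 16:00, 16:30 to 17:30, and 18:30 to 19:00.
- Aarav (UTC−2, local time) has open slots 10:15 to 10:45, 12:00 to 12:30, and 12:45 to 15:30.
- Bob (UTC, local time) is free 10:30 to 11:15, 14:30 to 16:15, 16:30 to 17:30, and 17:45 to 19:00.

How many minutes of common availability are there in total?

30 minutes

Grace → UTC: 07:00–10:15, 11:00–11:45, 12:00–13:00, 13:30–14:30, 15:30–16:00.
Aarav → UTC: 12:15–12:45, 14:00–14:30, 14:45–17:30.
Bob → UTC: 10:30–11:15, 14:30–16:15, 16:30–17:30, 17:45–19:00.
Grace ∩ Aarav: 12:15–12:45, 14:00–14:30, 15:30–16:00.
Grace ∩ Aarav ∩ Bob: 15:30–16:00.
Total common minutes: 30.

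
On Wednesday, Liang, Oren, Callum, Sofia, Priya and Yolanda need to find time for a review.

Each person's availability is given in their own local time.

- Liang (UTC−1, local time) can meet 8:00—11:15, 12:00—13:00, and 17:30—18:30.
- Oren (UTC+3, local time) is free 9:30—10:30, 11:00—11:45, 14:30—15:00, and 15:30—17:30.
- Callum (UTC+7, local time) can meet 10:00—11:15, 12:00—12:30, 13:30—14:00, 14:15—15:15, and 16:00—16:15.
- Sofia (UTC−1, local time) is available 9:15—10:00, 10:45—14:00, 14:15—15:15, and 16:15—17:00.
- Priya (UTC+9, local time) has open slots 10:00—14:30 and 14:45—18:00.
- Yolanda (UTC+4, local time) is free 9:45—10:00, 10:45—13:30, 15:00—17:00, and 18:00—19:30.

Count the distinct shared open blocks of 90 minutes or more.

0

Liang → UTC: 09:00–12:15, 13:00–14:00, 18:30–19:30.
Oren → UTC: 06:30–07:30, 08:00–08:45, 11:30–12:00, 12:30–14:30.
Callum → UTC: 03:00–04:15, 05:00–05:30, 06:30–07:00, 07:15–08:15, 09:00–09:15.
Sofia → UTC: 10:15–11:00, 11:45–15:00, 15:15–16:15, 17:15–18:00.
Priya → UTC: 01:00–05:30, 05:45–09:00.
Yolanda → UTC: 05:45–06:00, 06:45–09:30, 11:00–13:00, 14:00–15:30.
Liang ∩ Oren: 11:30–12:00, 13:00–14:00.
Liang ∩ Oren ∩ Callum: (none).
Liang ∩ Oren ∩ Callum ∩ Sofia: (none).
Liang ∩ Oren ∩ Callum ∩ Sofia ∩ Priya: (none).
Liang ∩ Oren ∩ Callum ∩ Sofia ∩ Priya ∩ Yolanda: (none).
Windows ≥ 90 min: (none).
That's 0 windows.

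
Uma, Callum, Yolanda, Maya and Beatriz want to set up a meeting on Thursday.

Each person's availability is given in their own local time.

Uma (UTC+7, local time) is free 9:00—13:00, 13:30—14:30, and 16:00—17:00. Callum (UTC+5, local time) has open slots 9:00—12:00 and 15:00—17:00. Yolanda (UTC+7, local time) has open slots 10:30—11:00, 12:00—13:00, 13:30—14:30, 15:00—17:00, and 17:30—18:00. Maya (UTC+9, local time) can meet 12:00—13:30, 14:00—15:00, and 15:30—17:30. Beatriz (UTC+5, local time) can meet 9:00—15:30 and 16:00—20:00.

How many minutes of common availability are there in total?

90 minutes

Uma → UTC: 02:00–06:00, 06:30–07:30, 09:00–10:00.
Callum → UTC: 04:00–07:00, 10:00–12:00.
Yolanda → UTC: 03:30–04:00, 05:00–06:00, 06:30–07:30, 08:00–10:00, 10:30–11:00.
Maya → UTC: 03:00–04:30, 05:00–06:00, 06:30–08:30.
Beatriz → UTC: 04:00–10:30, 11:00–15:00.
Uma ∩ Callum: 04:00–06:00, 06:30–07:00.
Uma ∩ Callum ∩ Yolanda: 05:00–06:00, 06:30–07:00.
Uma ∩ Callum ∩ Yolanda ∩ Maya: 05:00–06:00, 06:30–07:00.
Uma ∩ Callum ∩ Yolanda ∩ Maya ∩ Beatriz: 05:00–06:00, 06:30–07:00.
Total common minutes: 60 + 30 = 90.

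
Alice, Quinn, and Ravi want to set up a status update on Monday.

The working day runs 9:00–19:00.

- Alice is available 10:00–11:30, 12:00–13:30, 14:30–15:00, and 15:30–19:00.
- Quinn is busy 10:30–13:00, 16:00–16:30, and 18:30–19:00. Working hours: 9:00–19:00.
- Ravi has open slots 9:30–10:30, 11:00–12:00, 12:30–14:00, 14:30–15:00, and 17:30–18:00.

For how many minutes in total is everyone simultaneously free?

120 minutes

Quinn free within 09:00–19:00: 09:00–10:30, 13:00–16:00, 16:30–18:30.
Alice ∩ Quinn: 10:00–10:30, 13:00–13:30, 14:30–15:00, 15:30–16:00, 16:30–18:30.
Alice ∩ Quinn ∩ Ravi: 10:00–10:30, 13:00–13:30, 14:30–15:00, 17:30–18:00.
Total common minutes: 30 + 30 + 30 + 30 = 120.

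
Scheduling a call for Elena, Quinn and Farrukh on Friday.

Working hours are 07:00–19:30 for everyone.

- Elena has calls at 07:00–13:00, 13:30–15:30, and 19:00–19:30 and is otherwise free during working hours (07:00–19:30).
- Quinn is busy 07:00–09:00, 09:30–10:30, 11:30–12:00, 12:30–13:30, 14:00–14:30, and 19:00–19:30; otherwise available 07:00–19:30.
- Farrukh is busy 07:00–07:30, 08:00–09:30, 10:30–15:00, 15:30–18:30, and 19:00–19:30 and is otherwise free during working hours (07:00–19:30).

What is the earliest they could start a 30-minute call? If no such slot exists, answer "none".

Elena free within 07:00–19:30: 13:00–13:30, 15:30–19:00.
Quinn free within 07:00–19:30: 09:00–09:30, 10:30–11:30, 12:00–12:30, 13:30–14:00, 14:30–19:00.
Farrukh free within 07:00–19:30: 07:30–08:00, 09:30–10:30, 15:00–15:30, 18:30–19:00.
Elena ∩ Quinn: 15:30–19:00.
Elena ∩ Quinn ∩ Farrukh: 18:30–19:00.
Windows ≥ 30 min: 18:30–19:00.
Earliest such window starts at 18:30.

18:30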